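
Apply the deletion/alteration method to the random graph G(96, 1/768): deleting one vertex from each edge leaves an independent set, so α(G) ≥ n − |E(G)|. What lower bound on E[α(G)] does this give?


E[|E(G)|] = C(96, 2)·p = 4560 · (1/768) = 95/16.
E[α(G)] ≥ n − E[|E(G)|] = 96 − 95/16 = 1441/16.
Numerically: ≈ 90.062.
(This is only a lower bound; the true E[α(G)] may be larger.)

E[α(G)] ≥ 1441/16 ≈ 90.062.


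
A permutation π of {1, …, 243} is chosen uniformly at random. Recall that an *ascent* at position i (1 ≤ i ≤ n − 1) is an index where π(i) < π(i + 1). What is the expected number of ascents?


Write X = Σ X_I over i = 1, …, 242, with X_I the indicator of one ascent.
There are 242 indicators.
For each fixed i, the pair (π(i), π(i+1)) is a uniformly random ordered pair of distinct values from {1, …, 243}; by symmetry P[π(i) < π(i+1)] = 1/2.
By linearity: E[X] = 242 · (1/2) = (243 − 1) · (1/2) = 121 ≈ 121.000.

E[X] = 121 = 121.000.


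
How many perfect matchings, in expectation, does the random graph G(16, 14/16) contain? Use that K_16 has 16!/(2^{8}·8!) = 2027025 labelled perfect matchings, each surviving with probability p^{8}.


K_16 has 16!/(2^{8}·8!) = 2027025 labelled perfect matchings.
For each such perfect matching H, let X_H = 1 if all 8 edges of H are present in G. Then P[X_H = 1] = p^{8} = (7/8)^{8} = 5764801/16777216.
Summing the indicators: E[X] = Σ_H E[X_H] = 2027025 · p^{8} = 2027025 · 5764801/16777216 = 11685395747025/16777216.
Numerically: E[X] ≈ 6.965e+05.

E[X] = 2027025 · (7/8)^{8} = 11685395747025/16777216 ≈ 6.965e+05.


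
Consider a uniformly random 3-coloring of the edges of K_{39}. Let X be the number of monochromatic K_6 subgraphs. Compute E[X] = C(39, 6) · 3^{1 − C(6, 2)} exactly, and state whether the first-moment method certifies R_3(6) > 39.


E[X] = C(39, 6) · 3^{1 − 15} = 3262623 · 3^{−14} = 3262623/4782969.
As a reduced fraction: E[X] = 1087541/1594323 ≈ 0.682.
Is E[X] < 1? YES.
Since E[X] < 1, there exists a 3-coloring of K_{39} with no monochromatic K_6; hence R_3(6) > 39.

E[X] = 1087541/1594323 ≈ 0.682; E[X] < 1, so R_3(6) > 39.


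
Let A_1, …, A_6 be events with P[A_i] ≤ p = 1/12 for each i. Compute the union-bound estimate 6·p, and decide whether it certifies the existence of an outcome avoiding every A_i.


Union bound: P[∪_{i=1}^{6} A_i] ≤ Σ_i P[A_i] ≤ 6·p = 6·(1/12) = 1/2.
Numerically: 1/2 ≈ 0.5000000.
Is 1/2 < 1? YES.
Since P[∪ A_i] ≤ 1/2 < 1, the complement has P[∩ A_i^c] ≥ 1 − 1/2 = 1/2 > 0, so some outcome avoids every A_i.

6·p = 1/2 ≈ 0.5000000; existence CERTIFIED by the union bound.


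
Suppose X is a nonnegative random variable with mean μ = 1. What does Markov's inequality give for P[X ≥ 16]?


μ = E[X] = 1, a = 16.
Markov: P[X ≥ 16] ≤ μ/a = (1)/16 = 1/16.
Numerically: ≈ 0.062500.
(Since a = 16 > μ = 1.000000, the bound 1/16 is < 1 and informative.)

P[X ≥ 16] ≤ 1/16 ≈ 0.062500.


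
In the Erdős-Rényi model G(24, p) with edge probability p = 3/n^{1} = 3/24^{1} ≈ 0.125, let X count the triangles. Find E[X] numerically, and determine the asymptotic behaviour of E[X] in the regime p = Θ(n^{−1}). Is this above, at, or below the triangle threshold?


Number of potential triangles: C(24, 3) = 2024.
Each occurs with probability p³ ≈ (0.125)³ ≈ 1.9531250e-03.
By linearity: E[X] = C(24, 3)·p³ ≈ 2024 · 1.9531250e-03 ≈ 3.95312.
Here α = 1, so p = 3/n is exactly at the triangle threshold p ~ 1/n. Asymptotically E[X] → c³/6 = 3³/6 = 9/2 ≈ 4.50000, a bounded constant. In this regime the triangle count is asymptotically Poisson(c³/6).

E[X] ≈ 3.95312; in regime p = Θ(1/n^{1}) E[X] stays bounded (at the triangle threshold p ~ 1/n).


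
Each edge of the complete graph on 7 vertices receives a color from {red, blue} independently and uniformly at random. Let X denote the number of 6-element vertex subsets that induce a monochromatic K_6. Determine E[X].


Let X = Σ_S X_S over the C(7, 6) = 7 subsets S of size 6, where X_S = 1 if the K_6 on S is monochromatic.
For a fixed S, the K_6 on S has C(6, 2) = 15 edges. P[all 15 edges red] = (1/2)^15, and likewise for blue, so P[monochromatic] = 2·(1/2)^15 = 2^{1 − 15} = 1/16384.
By linearity of expectation: E[X] = C(7, 6) · 2^{1 − 15} = 7 · 1/16384 = 7/16384.
Numerically: E[X] ≈ 0.00043.

E[X] = C(7,6)·2^(1−C(6,2)) = 7/16384 ≈ 0.00043.


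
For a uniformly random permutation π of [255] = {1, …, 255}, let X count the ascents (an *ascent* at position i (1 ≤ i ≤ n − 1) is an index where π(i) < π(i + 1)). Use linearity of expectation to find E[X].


Write X = Σ X_I over i = 1, …, 254, with X_I the indicator of one ascent.
There are 254 indicators.
For each fixed i, the pair (π(i), π(i+1)) is a uniformly random ordered pair of distinct values from {1, …, 255}; by symmetry P[π(i) < π(i+1)] = 1/2.
By linearity: E[X] = 254 · (1/2) = (255 − 1) · (1/2) = 127 ≈ 127.000.

E[X] = 127 = 127.000.


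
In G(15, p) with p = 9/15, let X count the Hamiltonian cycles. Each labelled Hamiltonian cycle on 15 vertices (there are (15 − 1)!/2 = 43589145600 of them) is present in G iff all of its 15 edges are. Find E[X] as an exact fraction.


K_15 has (15 − 1)!/2 = 43589145600 labelled Hamiltonian cycles.
For each such Hamiltonian cycle H, let X_H = 1 if all 15 edges of H are present in G. Then P[X_H = 1] = p^{15} = (3/5)^{15} = 14348907/30517578125.
By linearity of expectation: E[X] = Σ_H E[X_H] = 43589145600 · p^{15} = 43589145600 · 14348907/30517578125 = 25018263856954368/1220703125.
Numerically: E[X] ≈ 2.049e+07.

E[X] = 43589145600 · (3/5)^{15} = 25018263856954368/1220703125 ≈ 2.049e+07.


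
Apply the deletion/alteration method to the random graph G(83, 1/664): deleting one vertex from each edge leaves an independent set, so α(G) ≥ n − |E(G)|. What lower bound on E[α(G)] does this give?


E[|E(G)|] = C(83, 2)·p = 3403 · (1/664) = 41/8.
E[α(G)] ≥ n − E[|E(G)|] = 83 − 41/8 = 623/8.
Numerically: ≈ 77.875.
(This is only a lower bound; the true E[α(G)] may be larger.)

E[α(G)] ≥ 623/8 ≈ 77.875.


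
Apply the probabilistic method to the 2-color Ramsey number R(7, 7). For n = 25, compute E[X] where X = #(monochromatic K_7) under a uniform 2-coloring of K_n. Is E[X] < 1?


E[X] = C(25, 7) · 2^{1 − 21} = 480700 · 2^{−20} = 480700/1048576.
As a reduced fraction: E[X] = 120175/262144 ≈ 0.4584.
Is E[X] < 1? YES.
Since E[X] < 1, there exists a 2-coloring of K_{25} with no monochromatic K_7; hence R(7, 7) > 25.

E[X] = 120175/262144 ≈ 0.4584; E[X] < 1, so R(7, 7) > 25.


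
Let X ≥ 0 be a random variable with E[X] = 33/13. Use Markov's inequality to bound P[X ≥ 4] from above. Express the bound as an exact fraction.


μ = E[X] = 33/13, a = 4.
Markov: P[X ≥ 4] ≤ μ/a = (33/13)/4 = 33/52.
Numerically: ≈ 0.6346.
(Since a = 4 > μ = 2.5385, the bound 33/52 is < 1 and informative.)

P[X ≥ 4] ≤ 33/52 ≈ 0.6346.


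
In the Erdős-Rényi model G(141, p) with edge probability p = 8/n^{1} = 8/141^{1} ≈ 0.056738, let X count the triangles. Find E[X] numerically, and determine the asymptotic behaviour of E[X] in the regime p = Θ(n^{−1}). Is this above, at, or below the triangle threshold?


Number of potential triangles: C(141, 3) = 457310.
Each occurs with probability p³ ≈ (0.056738)³ ≈ 1.8264703e-04.
By linearity: E[X] = C(141, 3)·p³ ≈ 457310 · 1.8264703e-04 ≈ 83.52631.
Here α = 1, so p = 8/n is exactly at the triangle threshold p ~ 1/n. Asymptotically E[X] → c³/6 = 8³/6 = 256/3 ≈ 85.33333, a bounded constant. In this regime the triangle count is asymptotically Poisson(c³/6).

E[X] ≈ 83.52631; in regime p = Θ(1/n^{1}) E[X] stays bounded (at the triangle threshold p ~ 1/n).


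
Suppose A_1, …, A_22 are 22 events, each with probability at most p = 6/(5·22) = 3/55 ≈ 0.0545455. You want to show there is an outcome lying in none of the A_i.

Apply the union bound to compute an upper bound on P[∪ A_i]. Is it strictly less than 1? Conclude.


Union bound: P[∪_{i=1}^{22} A_i] ≤ Σ_i P[A_i] ≤ 22·p = 22·(3/55) = 6/5.
Numerically: 6/5 ≈ 1.2000000.
Is 6/5 < 1? NO.
Since the bound 6/5 is ≥ 1, the union bound is uninformative here; it does NOT by itself certify existence.

22·p = 6/5 ≈ 1.2000000; existence NOT certified by the union bound.


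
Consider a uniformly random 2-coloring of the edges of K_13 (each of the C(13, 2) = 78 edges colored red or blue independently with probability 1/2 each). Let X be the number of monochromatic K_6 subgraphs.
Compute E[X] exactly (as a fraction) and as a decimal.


Let X = Σ_S X_S over the C(13, 6) = 1716 subsets S of size 6, where X_S = 1 if the K_6 on S is monochromatic.
For a fixed S, the K_6 on S has C(6, 2) = 15 edges. P[all 15 edges red] = (1/2)^15, and likewise for blue, so P[monochromatic] = 2·(1/2)^15 = 2^{1 − 15} = 1/16384.
Summing: E[X] = C(13, 6) · 2^{1 − 15} = 1716 · 1/16384 = 429/4096.
Numerically: E[X] ≈ 0.1047.

E[X] = C(13,6)·2^(1−C(6,2)) = 429/4096 ≈ 0.1047.


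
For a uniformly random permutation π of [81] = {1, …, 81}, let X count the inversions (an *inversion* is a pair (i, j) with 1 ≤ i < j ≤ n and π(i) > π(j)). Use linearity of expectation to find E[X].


Write X = Σ X_I over the C(81, 2) = 3240 pairs i < j, with X_I the indicator of one inversion.
There are 3240 indicators.
For each fixed pair i < j, the values π(i) and π(j) are two distinct elements of {1, …, 81} in uniformly random order; by symmetry P[π(i) > π(j)] = 1/2.
By linearity: E[X] = 3240 · (1/2) = C(81, 2) · (1/2) = 3240/2 = 1620 ≈ 1620.00000.

E[X] = 1620 = 1620.00000.


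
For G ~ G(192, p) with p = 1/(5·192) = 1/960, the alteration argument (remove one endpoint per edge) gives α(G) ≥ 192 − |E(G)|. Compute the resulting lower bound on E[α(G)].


E[|E(G)|] = C(192, 2)·p = 18336 · (1/960) = 191/10.
E[α(G)] ≥ n − E[|E(G)|] = 192 − 191/10 = 1729/10.
Numerically: ≈ 172.90000.
(This is only a lower bound; the true E[α(G)] may be larger.)

E[α(G)] ≥ 1729/10 ≈ 172.90000.


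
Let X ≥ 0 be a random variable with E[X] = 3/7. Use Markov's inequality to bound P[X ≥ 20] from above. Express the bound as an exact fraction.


μ = E[X] = 3/7, a = 20.
Markov: P[X ≥ 20] ≤ μ/a = (3/7)/20 = 3/140.
Numerically: ≈ 0.0214.
(Since a = 20 > μ = 0.4286, the bound 3/140 is < 1 and informative.)

P[X ≥ 20] ≤ 3/140 ≈ 0.0214.


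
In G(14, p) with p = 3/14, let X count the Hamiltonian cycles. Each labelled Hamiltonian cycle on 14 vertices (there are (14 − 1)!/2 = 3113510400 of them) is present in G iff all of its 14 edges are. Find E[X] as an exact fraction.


K_14 has (14 − 1)!/2 = 3113510400 labelled Hamiltonian cycles.
For each such Hamiltonian cycle H, let X_H = 1 if all 14 edges of H are present in G. Then P[X_H = 1] = p^{14} = (3/14)^{14} = 4782969/11112006825558016.
Summing the indicators: E[X] = Σ_H E[X_H] = 3113510400 · p^{14} = 3113510400 · 4782969/11112006825558016 = 4155084744525/3100448333024.
Numerically: E[X] ≈ 1.34.

E[X] = 3113510400 · (3/14)^{14} = 4155084744525/3100448333024 ≈ 1.34.


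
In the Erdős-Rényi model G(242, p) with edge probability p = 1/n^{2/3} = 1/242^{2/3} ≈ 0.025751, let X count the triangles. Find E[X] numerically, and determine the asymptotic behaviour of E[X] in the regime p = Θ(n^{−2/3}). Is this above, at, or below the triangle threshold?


Number of potential triangles: C(242, 3) = 2332880.
Each occurs with probability p³ ≈ (0.025751)³ ≈ 1.7075336e-05.
By linearity: E[X] = C(242, 3)·p³ ≈ 2332880 · 1.7075336e-05 ≈ 39.83471.
Since α = 2/3 < 1, p = c/n^{2/3} ≫ 1/n is above the triangle threshold p ~ 1/n. Asymptotically E[X] ~ (c³/6)·n^{3(1−α)} = (1³/6)·n^{1} → ∞; triangles are abundant w.h.p.

E[X] ≈ 39.83471; in regime p = Θ(1/n^{2/3}) E[X] diverges (above the triangle threshold p ~ 1/n).


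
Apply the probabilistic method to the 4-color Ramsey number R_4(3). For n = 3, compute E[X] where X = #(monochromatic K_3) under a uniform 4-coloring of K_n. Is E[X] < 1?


E[X] = C(3, 3) · 4^{1 − 3} = 1 · 4^{−2} = 1/16.
As a reduced fraction: E[X] = 1/16 ≈ 0.06250.
Is E[X] < 1? YES.
Since E[X] < 1, there exists a 4-coloring of K_{3} with no monochromatic K_3; hence R_4(3) > 3.

E[X] = 1/16 ≈ 0.06250; E[X] < 1, so R_4(3) > 3.


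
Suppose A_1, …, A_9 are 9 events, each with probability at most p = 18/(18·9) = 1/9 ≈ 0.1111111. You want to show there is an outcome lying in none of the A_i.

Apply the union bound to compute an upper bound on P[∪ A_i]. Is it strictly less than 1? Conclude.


Union bound: P[∪_{i=1}^{9} A_i] ≤ Σ_i P[A_i] ≤ 9·p = 9·(1/9) = 1.
Numerically: 1 ≈ 1.0000000.
Is 1 < 1? NO.
Since the bound 1 is ≥ 1, the union bound is uninformative here; it does NOT by itself certify existence.

9·p = 1 ≈ 1.0000000; existence NOT certified by the union bound.


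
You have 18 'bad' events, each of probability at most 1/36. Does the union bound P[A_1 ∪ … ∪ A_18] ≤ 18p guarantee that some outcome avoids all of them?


Union bound: P[∪_{i=1}^{18} A_i] ≤ Σ_i P[A_i] ≤ 18·p = 18·(1/36) = 1/2.
Numerically: 1/2 ≈ 0.5000000.
Is 1/2 < 1? YES.
Since P[∪ A_i] ≤ 1/2 < 1, the complement has P[∩ A_i^c] ≥ 1 − 1/2 = 1/2 > 0, so some outcome avoids every A_i.

18·p = 1/2 ≈ 0.5000000; existence CERTIFIED by the union bound.


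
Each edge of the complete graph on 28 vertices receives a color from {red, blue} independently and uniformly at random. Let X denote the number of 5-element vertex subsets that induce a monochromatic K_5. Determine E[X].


Let X = Σ_S X_S over the C(28, 5) = 98280 subsets S of size 5, where X_S = 1 if the K_5 on S is monochromatic.
For a fixed S, the K_5 on S has C(5, 2) = 10 edges. P[all 10 edges red] = (1/2)^10, and likewise for blue, so P[monochromatic] = 2·(1/2)^10 = 2^{1 − 10} = 1/512.
By linearity: E[X] = C(28, 5) · 2^{1 − 10} = 98280 · 1/512 = 12285/64.
Numerically: E[X] ≈ 191.9531.

E[X] = C(28,5)·2^(1−C(5,2)) = 12285/64 ≈ 191.9531.


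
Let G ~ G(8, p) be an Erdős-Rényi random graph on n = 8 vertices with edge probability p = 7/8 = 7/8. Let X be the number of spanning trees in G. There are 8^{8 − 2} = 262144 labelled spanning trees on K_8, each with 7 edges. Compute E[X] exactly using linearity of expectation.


K_8 has 8^{8 − 2} = 262144 labelled spanning trees.
For each such spanning tree H, let X_H = 1 if all 7 edges of H are present in G. Then P[X_H = 1] = p^{7} = (7/8)^{7} = 823543/2097152.
Summing the indicators: E[X] = Σ_H E[X_H] = 262144 · p^{7} = 262144 · 823543/2097152 = 823543/8.
Numerically: E[X] ≈ 1.03e+05.

E[X] = 262144 · (7/8)^{7} = 823543/8 ≈ 1.03e+05.


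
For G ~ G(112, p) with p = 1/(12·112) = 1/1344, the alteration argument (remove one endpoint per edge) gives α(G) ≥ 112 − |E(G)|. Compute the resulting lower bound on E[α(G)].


E[|E(G)|] = C(112, 2)·p = 6216 · (1/1344) = 37/8.
E[α(G)] ≥ n − E[|E(G)|] = 112 − 37/8 = 859/8.
Numerically: ≈ 107.3750.
(This is only a lower bound; the true E[α(G)] may be larger.)

E[α(G)] ≥ 859/8 ≈ 107.3750.


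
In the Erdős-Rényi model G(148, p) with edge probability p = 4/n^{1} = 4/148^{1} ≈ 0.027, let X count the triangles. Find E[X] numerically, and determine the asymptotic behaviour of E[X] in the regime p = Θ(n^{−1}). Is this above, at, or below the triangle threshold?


Number of potential triangles: C(148, 3) = 529396.
Each occurs with probability p³ ≈ (0.027)³ ≈ 1.97422e-05.
By linearity: E[X] = C(148, 3)·p³ ≈ 529396 · 1.97422e-05 ≈ 10.451.
Here α = 1, so p = 4/n is exactly at the triangle threshold p ~ 1/n. Asymptotically E[X] → c³/6 = 4³/6 = 32/3 ≈ 10.667, a bounded constant. In this regime the triangle count is asymptotically Poisson(c³/6).

E[X] ≈ 10.451; in regime p = Θ(1/n^{1}) E[X] stays bounded (at the triangle threshold p ~ 1/n).


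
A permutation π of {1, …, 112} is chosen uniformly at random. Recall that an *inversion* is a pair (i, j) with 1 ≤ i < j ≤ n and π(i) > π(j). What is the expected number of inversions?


Write X = Σ X_I over the C(112, 2) = 6216 pairs i < j, with X_I the indicator of one inversion.
There are 6216 indicators.
For each fixed pair i < j, the values π(i) and π(j) are two distinct elements of {1, …, 112} in uniformly random order; by symmetry P[π(i) > π(j)] = 1/2.
By linearity: E[X] = 6216 · (1/2) = C(112, 2) · (1/2) = 6216/2 = 3108 ≈ 3108.0000.

E[X] = 3108 = 3108.0000.


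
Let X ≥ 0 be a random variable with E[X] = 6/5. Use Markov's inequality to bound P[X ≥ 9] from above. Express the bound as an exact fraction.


μ = E[X] = 6/5, a = 9.
Markov: P[X ≥ 9] ≤ μ/a = (6/5)/9 = 2/15.
Numerically: ≈ 0.1333.
(Since a = 9 > μ = 1.2000, the bound 2/15 is < 1 and informative.)

P[X ≥ 9] ≤ 2/15 ≈ 0.1333.


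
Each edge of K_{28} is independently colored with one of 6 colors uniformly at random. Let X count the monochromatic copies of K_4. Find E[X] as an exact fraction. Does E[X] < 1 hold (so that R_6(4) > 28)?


E[X] = C(28, 4) · 6^{1 − 6} = 20475 · 6^{−5} = 20475/7776.
As a reduced fraction: E[X] = 2275/864 ≈ 2.63310.
Is E[X] < 1? NO.
Since E[X] ≥ 1, the first-moment bound is inconclusive at n = 28; it does NOT by itself certify R_6(4) > 28.

E[X] = 2275/864 ≈ 2.63310; E[X] ≥ 1; first-moment method inconclusive here.


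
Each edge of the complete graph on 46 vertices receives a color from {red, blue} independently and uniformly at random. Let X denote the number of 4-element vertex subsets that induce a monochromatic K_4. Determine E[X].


Let X = Σ_S X_S over the C(46, 4) = 163185 subsets S of size 4, where X_S = 1 if the K_4 on S is monochromatic.
For a fixed S, the K_4 on S has C(4, 2) = 6 edges. P[all 6 edges red] = (1/2)^6, and likewise for blue, so P[monochromatic] = 2·(1/2)^6 = 2^{1 − 6} = 1/32.
By linearity of expectation: E[X] = C(46, 4) · 2^{1 − 6} = 163185 · 1/32 = 163185/32.
Numerically: E[X] ≈ 5099.531.

E[X] = C(46,4)·2^(1−C(4,2)) = 163185/32 ≈ 5099.531.


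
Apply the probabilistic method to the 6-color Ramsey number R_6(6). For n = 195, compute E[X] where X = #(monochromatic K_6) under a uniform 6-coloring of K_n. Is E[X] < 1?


E[X] = C(195, 6) · 6^{1 − 15} = 70656049360 · 6^{−14} = 70656049360/78364164096.
As a reduced fraction: E[X] = 4416003085/4897760256 ≈ 0.9016372.
Is E[X] < 1? YES.
Since E[X] < 1, there exists a 6-coloring of K_{195} with no monochromatic K_6; hence R_6(6) > 195.

E[X] = 4416003085/4897760256 ≈ 0.9016372; E[X] < 1, so R_6(6) > 195.


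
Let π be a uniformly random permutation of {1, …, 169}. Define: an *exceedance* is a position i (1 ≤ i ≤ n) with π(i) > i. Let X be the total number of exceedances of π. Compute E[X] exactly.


Write X = Σ_{i=1}^{169} X_i, where X_i = 1_{π(i) > i}.
For each fixed i, π(i) is uniform over {1, …, 169} (marginal of a uniform permutation), so P[π(i) > i] = (n − i)/n. Summing: Σ_{i=1}^{169} (n − i)/n = (0 + 1 + … + 168)/169 = 169(169 − 1)/(2·169) = (169 − 1)/2.
Hence E[X] = Σ_{i=1}^{169} (169 − i)/169 = 84 ≈ 84.000000.

E[X] = 84 = 84.000000.


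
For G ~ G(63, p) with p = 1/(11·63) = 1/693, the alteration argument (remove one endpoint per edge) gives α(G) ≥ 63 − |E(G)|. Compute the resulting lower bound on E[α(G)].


E[|E(G)|] = C(63, 2)·p = 1953 · (1/693) = 31/11.
E[α(G)] ≥ n − E[|E(G)|] = 63 − 31/11 = 662/11.
Numerically: ≈ 60.18182.
(This is only a lower bound; the true E[α(G)] may be larger.)

E[α(G)] ≥ 662/11 ≈ 60.18182.


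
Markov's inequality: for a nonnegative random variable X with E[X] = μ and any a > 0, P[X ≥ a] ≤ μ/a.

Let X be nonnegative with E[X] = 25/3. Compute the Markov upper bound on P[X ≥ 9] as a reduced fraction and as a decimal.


μ = E[X] = 25/3, a = 9.
Markov: P[X ≥ 9] ≤ μ/a = (25/3)/9 = 25/27.
Numerically: ≈ 0.926.
(Since a = 9 > μ = 8.333, the bound 25/27 is < 1 and informative.)

P[X ≥ 9] ≤ 25/27 ≈ 0.926.


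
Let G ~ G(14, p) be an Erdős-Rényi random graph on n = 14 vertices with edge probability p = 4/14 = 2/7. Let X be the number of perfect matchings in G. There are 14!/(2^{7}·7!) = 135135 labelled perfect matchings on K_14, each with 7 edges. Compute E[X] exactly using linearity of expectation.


K_14 has 14!/(2^{7}·7!) = 135135 labelled perfect matchings.
For each such perfect matching H, let X_H = 1 if all 7 edges of H are present in G. Then P[X_H = 1] = p^{7} = (2/7)^{7} = 128/823543.
By linearity of expectation: E[X] = Σ_H E[X_H] = 135135 · p^{7} = 135135 · 128/823543 = 2471040/117649.
Numerically: E[X] ≈ 21.

E[X] = 135135 · (2/7)^{7} = 2471040/117649 ≈ 21.


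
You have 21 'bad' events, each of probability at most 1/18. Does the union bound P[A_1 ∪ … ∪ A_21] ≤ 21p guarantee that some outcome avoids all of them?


Union bound: P[∪_{i=1}^{21} A_i] ≤ Σ_i P[A_i] ≤ 21·p = 21·(1/18) = 7/6.
Numerically: 7/6 ≈ 1.1666667.
Is 7/6 < 1? NO.
Since the bound 7/6 is ≥ 1, the union bound is uninformative here; it does NOT by itself certify existence.

21·p = 7/6 ≈ 1.1666667; existence NOT certified by the union bound.


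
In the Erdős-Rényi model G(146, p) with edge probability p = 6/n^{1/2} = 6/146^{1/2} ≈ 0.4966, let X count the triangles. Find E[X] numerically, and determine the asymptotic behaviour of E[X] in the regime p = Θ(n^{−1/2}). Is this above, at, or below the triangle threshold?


Number of potential triangles: C(146, 3) = 508080.
Each occurs with probability p³ ≈ (0.4966)³ ≈ 1.224403e-01.
By linearity: E[X] = C(146, 3)·p³ ≈ 508080 · 1.224403e-01 ≈ 62209.4794.
Since α = 1/2 < 1, p = c/n^{1/2} ≫ 1/n is above the triangle threshold p ~ 1/n. Asymptotically E[X] ~ (c³/6)·n^{3(1−α)} = (6³/6)·n^{1.5} → ∞; triangles are abundant w.h.p.

E[X] ≈ 62209.4794; in regime p = Θ(1/n^{1/2}) E[X] diverges (above the triangle threshold p ~ 1/n).


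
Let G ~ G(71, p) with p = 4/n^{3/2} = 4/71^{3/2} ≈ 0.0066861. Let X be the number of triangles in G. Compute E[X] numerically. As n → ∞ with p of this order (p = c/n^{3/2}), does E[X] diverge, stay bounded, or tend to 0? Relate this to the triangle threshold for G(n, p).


Number of potential triangles: C(71, 3) = 57155.
Each occurs with probability p³ ≈ (0.0066861)³ ≈ 2.9889414e-07.
By linearity: E[X] = C(71, 3)·p³ ≈ 57155 · 2.9889414e-07 ≈ 0.01708.
Since α = 3/2 > 1, p = c/n^{3/2} = o(1/n) is below the triangle threshold p ~ 1/n. Asymptotically E[X] ~ (c³/6)·n^{3(1−α)} = (4³/6)·n^{-1.5} → 0, so by Markov's inequality G has no triangles w.h.p.

E[X] ≈ 0.01708; in regime p = Θ(1/n^{3/2}) E[X] tends to 0 (below the triangle threshold p ~ 1/n).


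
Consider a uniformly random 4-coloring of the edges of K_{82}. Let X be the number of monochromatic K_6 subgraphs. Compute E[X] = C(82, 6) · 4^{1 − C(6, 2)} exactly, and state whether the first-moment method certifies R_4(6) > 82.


E[X] = C(82, 6) · 4^{1 − 15} = 350161812 · 4^{−14} = 350161812/268435456.
As a reduced fraction: E[X] = 87540453/67108864 ≈ 1.30445.
Is E[X] < 1? NO.
Since E[X] ≥ 1, the first-moment bound is inconclusive at n = 82; it does NOT by itself certify R_4(6) > 82.

E[X] = 87540453/67108864 ≈ 1.30445; E[X] ≥ 1; first-moment method inconclusive here.


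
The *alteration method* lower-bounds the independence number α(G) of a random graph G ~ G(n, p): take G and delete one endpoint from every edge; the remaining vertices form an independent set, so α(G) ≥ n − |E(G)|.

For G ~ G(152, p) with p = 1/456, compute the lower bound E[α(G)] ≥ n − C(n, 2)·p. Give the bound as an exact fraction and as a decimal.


E[|E(G)|] = C(152, 2)·p = 11476 · (1/456) = 151/6.
E[α(G)] ≥ n − E[|E(G)|] = 152 − 151/6 = 761/6.
Numerically: ≈ 126.83333.
(This is only a lower bound; the true E[α(G)] may be larger.)

E[α(G)] ≥ 761/6 ≈ 126.83333.


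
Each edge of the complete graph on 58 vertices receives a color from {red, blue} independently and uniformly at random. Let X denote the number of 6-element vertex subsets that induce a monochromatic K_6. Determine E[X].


Let X = Σ_S X_S over the C(58, 6) = 40475358 subsets S of size 6, where X_S = 1 if the K_6 on S is monochromatic.
For a fixed S, the K_6 on S has C(6, 2) = 15 edges. P[all 15 edges red] = (1/2)^15, and likewise for blue, so P[monochromatic] = 2·(1/2)^15 = 2^{1 − 15} = 1/16384.
By linearity: E[X] = C(58, 6) · 2^{1 − 15} = 40475358 · 1/16384 = 20237679/8192.
Numerically: E[X] ≈ 2470.420.

E[X] = C(58,6)·2^(1−C(6,2)) = 20237679/8192 ≈ 2470.420.


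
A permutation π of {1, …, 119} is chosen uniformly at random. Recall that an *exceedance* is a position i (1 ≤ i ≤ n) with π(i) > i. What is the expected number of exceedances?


Write X = Σ_{i=1}^{119} X_i, where X_i = 1_{π(i) > i}.
For each fixed i, π(i) is uniform over {1, …, 119} (marginal of a uniform permutation), so P[π(i) > i] = (n − i)/n. Summing: Σ_{i=1}^{119} (n − i)/n = (0 + 1 + … + 118)/119 = 119(119 − 1)/(2·119) = (119 − 1)/2.
Hence E[X] = Σ_{i=1}^{119} (119 − i)/119 = 59 ≈ 59.000000.

E[X] = 59 = 59.000000.


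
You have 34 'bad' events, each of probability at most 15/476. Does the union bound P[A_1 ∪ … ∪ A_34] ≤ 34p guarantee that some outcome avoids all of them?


Union bound: P[∪_{i=1}^{34} A_i] ≤ Σ_i P[A_i] ≤ 34·p = 34·(15/476) = 15/14.
Numerically: 15/14 ≈ 1.0714.
Is 15/14 < 1? NO.
Since the bound 15/14 is ≥ 1, the union bound is uninformative here; it does NOT by itself certify existence.

34·p = 15/14 ≈ 1.0714; existence NOT certified by the union bound.


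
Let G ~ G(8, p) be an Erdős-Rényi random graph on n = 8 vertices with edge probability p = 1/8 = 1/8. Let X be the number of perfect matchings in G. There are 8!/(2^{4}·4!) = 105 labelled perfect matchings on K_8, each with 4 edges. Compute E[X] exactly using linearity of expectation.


K_8 has 8!/(2^{4}·4!) = 105 labelled perfect matchings.
For each such perfect matching H, let X_H = 1 if all 4 edges of H are present in G. Then P[X_H = 1] = p^{4} = (1/8)^{4} = 1/4096.
By linearity: E[X] = Σ_H E[X_H] = 105 · p^{4} = 105 · 1/4096 = 105/4096.
Numerically: E[X] ≈ 0.025635.

E[X] = 105 · (1/8)^{4} = 105/4096 ≈ 0.025635.


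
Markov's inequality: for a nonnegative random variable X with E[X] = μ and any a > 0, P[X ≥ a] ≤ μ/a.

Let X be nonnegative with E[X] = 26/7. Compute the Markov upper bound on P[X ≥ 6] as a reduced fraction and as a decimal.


μ = E[X] = 26/7, a = 6.
Markov: P[X ≥ 6] ≤ μ/a = (26/7)/6 = 13/21.
Numerically: ≈ 0.619.
(Since a = 6 > μ = 3.714, the bound 13/21 is < 1 and informative.)

P[X ≥ 6] ≤ 13/21 ≈ 0.619.


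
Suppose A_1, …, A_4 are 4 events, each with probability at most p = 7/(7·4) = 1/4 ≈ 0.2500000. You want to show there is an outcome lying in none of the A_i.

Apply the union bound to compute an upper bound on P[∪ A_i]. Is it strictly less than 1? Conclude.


Union bound: P[∪_{i=1}^{4} A_i] ≤ Σ_i P[A_i] ≤ 4·p = 4·(1/4) = 1.
Numerically: 1 ≈ 1.0000000.
Is 1 < 1? NO.
Since the bound 1 is ≥ 1, the union bound is uninformative here; it does NOT by itself certify existence.

4·p = 1 ≈ 1.0000000; existence NOT certified by the union bound.


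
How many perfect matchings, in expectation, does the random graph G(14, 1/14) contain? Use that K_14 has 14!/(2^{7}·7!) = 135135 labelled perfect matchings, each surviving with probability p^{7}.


K_14 has 14!/(2^{7}·7!) = 135135 labelled perfect matchings.
For each such perfect matching H, let X_H = 1 if all 7 edges of H are present in G. Then P[X_H = 1] = p^{7} = (1/14)^{7} = 1/105413504.
Summing the indicators: E[X] = Σ_H E[X_H] = 135135 · p^{7} = 135135 · 1/105413504 = 19305/15059072.
Numerically: E[X] ≈ 0.00128195.

E[X] = 135135 · (1/14)^{7} = 19305/15059072 ≈ 0.00128195.


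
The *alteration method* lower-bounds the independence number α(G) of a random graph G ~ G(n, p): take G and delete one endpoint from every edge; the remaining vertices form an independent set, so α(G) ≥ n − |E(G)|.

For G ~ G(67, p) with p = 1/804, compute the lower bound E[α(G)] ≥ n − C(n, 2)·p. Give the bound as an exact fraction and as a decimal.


E[|E(G)|] = C(67, 2)·p = 2211 · (1/804) = 11/4.
E[α(G)] ≥ n − E[|E(G)|] = 67 − 11/4 = 257/4.
Numerically: ≈ 64.250000.
(This is only a lower bound; the true E[α(G)] may be larger.)

E[α(G)] ≥ 257/4 ≈ 64.250000.


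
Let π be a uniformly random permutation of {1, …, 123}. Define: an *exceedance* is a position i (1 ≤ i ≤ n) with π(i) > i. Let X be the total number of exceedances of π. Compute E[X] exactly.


Write X = Σ_{i=1}^{123} X_i, where X_i = 1_{π(i) > i}.
For each fixed i, π(i) is uniform over {1, …, 123} (marginal of a uniform permutation), so P[π(i) > i] = (n − i)/n. Summing: Σ_{i=1}^{123} (n − i)/n = (0 + 1 + … + 122)/123 = 123(123 − 1)/(2·123) = (123 − 1)/2.
Hence E[X] = Σ_{i=1}^{123} (123 − i)/123 = 61 ≈ 61.000000.

E[X] = 61 = 61.000000.


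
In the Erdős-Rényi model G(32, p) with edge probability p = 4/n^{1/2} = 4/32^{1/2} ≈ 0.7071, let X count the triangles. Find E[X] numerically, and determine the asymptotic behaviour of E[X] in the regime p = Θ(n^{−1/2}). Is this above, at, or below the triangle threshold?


Number of potential triangles: C(32, 3) = 4960.
Each occurs with probability p³ ≈ (0.7071)³ ≈ 3.535534e-01.
By linearity: E[X] = C(32, 3)·p³ ≈ 4960 · 3.535534e-01 ≈ 1753.6248.
Since α = 1/2 < 1, p = c/n^{1/2} ≫ 1/n is above the triangle threshold p ~ 1/n. Asymptotically E[X] ~ (c³/6)·n^{3(1−α)} = (4³/6)·n^{1.5} → ∞; triangles are abundant w.h.p.

E[X] ≈ 1753.6248; in regime p = Θ(1/n^{1/2}) E[X] diverges (above the triangle threshold p ~ 1/n).


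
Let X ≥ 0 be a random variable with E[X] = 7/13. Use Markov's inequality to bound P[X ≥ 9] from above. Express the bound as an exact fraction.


μ = E[X] = 7/13, a = 9.
Markov: P[X ≥ 9] ≤ μ/a = (7/13)/9 = 7/117.
Numerically: ≈ 0.05983.
(Since a = 9 > μ = 0.53846, the bound 7/117 is < 1 and informative.)

P[X ≥ 9] ≤ 7/117 ≈ 0.05983.


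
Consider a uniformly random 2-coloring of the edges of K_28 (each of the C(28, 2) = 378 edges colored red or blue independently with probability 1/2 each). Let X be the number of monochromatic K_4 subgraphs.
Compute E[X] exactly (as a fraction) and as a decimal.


Let X = Σ_S X_S over the C(28, 4) = 20475 subsets S of size 4, where X_S = 1 if the K_4 on S is monochromatic.
For a fixed S, the K_4 on S has C(4, 2) = 6 edges. P[all 6 edges red] = (1/2)^6, and likewise for blue, so P[monochromatic] = 2·(1/2)^6 = 2^{1 − 6} = 1/32.
Summing: E[X] = C(28, 4) · 2^{1 − 6} = 20475 · 1/32 = 20475/32.
Numerically: E[X] ≈ 639.844.

E[X] = C(28,4)·2^(1−C(4,2)) = 20475/32 ≈ 639.844.


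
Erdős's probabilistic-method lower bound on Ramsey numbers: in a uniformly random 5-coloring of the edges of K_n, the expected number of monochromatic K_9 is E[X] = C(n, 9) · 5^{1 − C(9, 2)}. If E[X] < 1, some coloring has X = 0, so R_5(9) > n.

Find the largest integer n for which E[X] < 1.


We need C(n, 9) · 5^{1 − 36} < 1, i.e. C(n, 9) < 5^{36 − 1} = 2910383045673370361328125.
Check values of n near the boundary:
  n = 2166: C(2166, 9) = 2844037944203015677277940; 2844037944203015677277940 < 2910383045673370361328125? YES
  n = 2167: C(2167, 9) = 2855899084841489792706810; 2855899084841489792706810 < 2910383045673370361328125? YES
  n = 2168: C(2168, 9) = 2867804175977929537095120; 2867804175977929537095120 < 2910383045673370361328125? YES
  n = 2169: C(2169, 9) = 2879753360044504243499683; 2879753360044504243499683 < 2910383045673370361328125? YES
  n = 2170: C(2170, 9) = 2891746779868845075610510; 2891746779868845075610510 < 2910383045673370361328125? YES
  n = 2171: C(2171, 9) = 2903784578674959601827205; 2903784578674959601827205 < 2910383045673370361328125? YES
  n = 2172: C(2172, 9) = 2915866900084148060642020; 2915866900084148060642020 < 2910383045673370361328125? NO
  n = 2173: C(2173, 9) = 2927993888115921319674265; 2927993888115921319674265 < 2910383045673370361328125? NO
  n = 2174: C(2174, 9) = 2940165687188920530702934; 2940165687188920530702934 < 2910383045673370361328125? NO
The largest n with C(n, 9) < 2910383045673370361328125 is n = 2171 (where E[X] = 580756915734991920365441/582076609134674072265625 ≈ 0.997733). Hence R_5(9) > 2171, i.e. R_5(9) ≥ 2172.

Largest n = 2171; hence R_5(9) > 2171.


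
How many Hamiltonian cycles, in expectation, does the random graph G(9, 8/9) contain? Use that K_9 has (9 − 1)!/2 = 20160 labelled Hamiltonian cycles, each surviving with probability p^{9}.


K_9 has (9 − 1)!/2 = 20160 labelled Hamiltonian cycles.
For each such Hamiltonian cycle H, let X_H = 1 if all 9 edges of H are present in G. Then P[X_H = 1] = p^{9} = (8/9)^{9} = 134217728/387420489.
By linearity: E[X] = Σ_H E[X_H] = 20160 · p^{9} = 20160 · 134217728/387420489 = 300647710720/43046721.
Numerically: E[X] ≈ 6.98e+03.

E[X] = 20160 · (8/9)^{9} = 300647710720/43046721 ≈ 6.98e+03.


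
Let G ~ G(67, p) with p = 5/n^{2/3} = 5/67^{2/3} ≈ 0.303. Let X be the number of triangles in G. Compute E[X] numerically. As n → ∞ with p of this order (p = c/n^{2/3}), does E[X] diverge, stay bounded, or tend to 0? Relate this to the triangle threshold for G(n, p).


Number of potential triangles: C(67, 3) = 47905.
Each occurs with probability p³ ≈ (0.303)³ ≈ 2.78458e-02.
By linearity: E[X] = C(67, 3)·p³ ≈ 47905 · 2.78458e-02 ≈ 1333.955.
Since α = 2/3 < 1, p = c/n^{2/3} ≫ 1/n is above the triangle threshold p ~ 1/n. Asymptotically E[X] ~ (c³/6)·n^{3(1−α)} = (5³/6)·n^{1} → ∞; triangles are abundant w.h.p.

E[X] ≈ 1333.955; in regime p = Θ(1/n^{2/3}) E[X] diverges (above the triangle threshold p ~ 1/n).


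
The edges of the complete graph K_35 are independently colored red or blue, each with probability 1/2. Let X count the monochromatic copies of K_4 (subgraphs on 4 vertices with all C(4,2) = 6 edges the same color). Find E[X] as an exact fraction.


Let X = Σ_S X_S over the C(35, 4) = 52360 subsets S of size 4, where X_S = 1 if the K_4 on S is monochromatic.
For a fixed S, the K_4 on S has C(4, 2) = 6 edges. P[all 6 edges red] = (1/2)^6, and likewise for blue, so P[monochromatic] = 2·(1/2)^6 = 2^{1 − 6} = 1/32.
By linearity of expectation: E[X] = C(35, 4) · 2^{1 − 6} = 52360 · 1/32 = 6545/4.
Numerically: E[X] ≈ 1636.250000.

E[X] = C(35,4)·2^(1−C(4,2)) = 6545/4 ≈ 1636.250000.


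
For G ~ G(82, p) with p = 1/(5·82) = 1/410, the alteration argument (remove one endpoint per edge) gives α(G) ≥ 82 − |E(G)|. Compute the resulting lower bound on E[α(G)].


E[|E(G)|] = C(82, 2)·p = 3321 · (1/410) = 81/10.
E[α(G)] ≥ n − E[|E(G)|] = 82 − 81/10 = 739/10.
Numerically: ≈ 73.900.
(This is only a lower bound; the true E[α(G)] may be larger.)

E[α(G)] ≥ 739/10 ≈ 73.900.


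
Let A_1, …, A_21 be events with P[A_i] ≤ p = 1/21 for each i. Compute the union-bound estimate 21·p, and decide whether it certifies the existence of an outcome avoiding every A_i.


Union bound: P[∪_{i=1}^{21} A_i] ≤ Σ_i P[A_i] ≤ 21·p = 21·(1/21) = 1.
Numerically: 1 ≈ 1.0000000.
Is 1 < 1? NO.
Since the bound 1 is ≥ 1, the union bound is uninformative here; it does NOT by itself certify existence.

21·p = 1 ≈ 1.0000000; existence NOT certified by the union bound.


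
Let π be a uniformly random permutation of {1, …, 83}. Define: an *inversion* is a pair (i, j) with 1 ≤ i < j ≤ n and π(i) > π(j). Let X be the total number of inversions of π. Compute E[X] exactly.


Write X = Σ X_I over the C(83, 2) = 3403 pairs i < j, with X_I the indicator of one inversion.
There are 3403 indicators.
For each fixed pair i < j, the values π(i) and π(j) are two distinct elements of {1, …, 83} in uniformly random order; by symmetry P[π(i) > π(j)] = 1/2.
By linearity: E[X] = 3403 · (1/2) = C(83, 2) · (1/2) = 3403/2 = 3403/2 ≈ 1701.5000.

E[X] = 3403/2 = 1701.5000.


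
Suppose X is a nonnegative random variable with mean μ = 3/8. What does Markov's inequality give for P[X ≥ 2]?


μ = E[X] = 3/8, a = 2.
Markov: P[X ≥ 2] ≤ μ/a = (3/8)/2 = 3/16.
Numerically: ≈ 0.188.
(Since a = 2 > μ = 0.375, the bound 3/16 is < 1 and informative.)

P[X ≥ 2] ≤ 3/16 ≈ 0.188.


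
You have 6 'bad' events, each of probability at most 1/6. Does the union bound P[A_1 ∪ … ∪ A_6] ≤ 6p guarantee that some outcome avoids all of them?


Union bound: P[∪_{i=1}^{6} A_i] ≤ Σ_i P[A_i] ≤ 6·p = 6·(1/6) = 1.
Numerically: 1 ≈ 1.0000.
Is 1 < 1? NO.
Since the bound 1 is ≥ 1, the union bound is uninformative here; it does NOT by itself certify existence.

6·p = 1 ≈ 1.0000; existence NOT certified by the union bound.


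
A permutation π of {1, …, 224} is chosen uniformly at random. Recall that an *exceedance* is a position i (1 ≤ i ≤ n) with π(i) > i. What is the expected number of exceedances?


Write X = Σ_{i=1}^{224} X_i, where X_i = 1_{π(i) > i}.
For each fixed i, π(i) is uniform over {1, …, 224} (marginal of a uniform permutation), so P[π(i) > i] = (n − i)/n. Summing: Σ_{i=1}^{224} (n − i)/n = (0 + 1 + … + 223)/224 = 224(224 − 1)/(2·224) = (224 − 1)/2.
Hence E[X] = Σ_{i=1}^{224} (224 − i)/224 = 223/2 ≈ 111.50000.

E[X] = 223/2 = 111.50000.


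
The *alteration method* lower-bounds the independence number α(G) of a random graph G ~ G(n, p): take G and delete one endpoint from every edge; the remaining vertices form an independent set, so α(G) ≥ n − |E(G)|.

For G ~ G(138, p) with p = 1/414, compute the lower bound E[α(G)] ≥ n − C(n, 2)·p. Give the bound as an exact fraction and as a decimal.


E[|E(G)|] = C(138, 2)·p = 9453 · (1/414) = 137/6.
E[α(G)] ≥ n − E[|E(G)|] = 138 − 137/6 = 691/6.
Numerically: ≈ 115.167.
(This is only a lower bound; the true E[α(G)] may be larger.)

E[α(G)] ≥ 691/6 ≈ 115.167.


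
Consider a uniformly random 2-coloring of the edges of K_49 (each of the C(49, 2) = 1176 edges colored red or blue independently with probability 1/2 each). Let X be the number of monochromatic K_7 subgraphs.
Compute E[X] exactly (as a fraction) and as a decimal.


Let X = Σ_S X_S over the C(49, 7) = 85900584 subsets S of size 7, where X_S = 1 if the K_7 on S is monochromatic.
For a fixed S, the K_7 on S has C(7, 2) = 21 edges. P[all 21 edges red] = (1/2)^21, and likewise for blue, so P[monochromatic] = 2·(1/2)^21 = 2^{1 − 21} = 1/1048576.
By linearity of expectation: E[X] = C(49, 7) · 2^{1 − 21} = 85900584 · 1/1048576 = 10737573/131072.
Numerically: E[X] ≈ 81.921.

E[X] = C(49,7)·2^(1−C(7,2)) = 10737573/131072 ≈ 81.921.


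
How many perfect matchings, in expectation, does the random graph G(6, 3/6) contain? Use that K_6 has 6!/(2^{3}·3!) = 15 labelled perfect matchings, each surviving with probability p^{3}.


K_6 has 6!/(2^{3}·3!) = 15 labelled perfect matchings.
For each such perfect matching H, let X_H = 1 if all 3 edges of H are present in G. Then P[X_H = 1] = p^{3} = (1/2)^{3} = 1/8.
Summing the indicators: E[X] = Σ_H E[X_H] = 15 · p^{3} = 15 · 1/8 = 15/8.
Numerically: E[X] ≈ 1.88.

E[X] = 15 · (1/2)^{3} = 15/8 ≈ 1.88.


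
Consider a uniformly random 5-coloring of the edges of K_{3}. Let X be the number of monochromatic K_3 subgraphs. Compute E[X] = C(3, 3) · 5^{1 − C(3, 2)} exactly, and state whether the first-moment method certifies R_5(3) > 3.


E[X] = C(3, 3) · 5^{1 − 3} = 1 · 5^{−2} = 1/25.
As a reduced fraction: E[X] = 1/25 ≈ 0.040000.
Is E[X] < 1? YES.
Since E[X] < 1, there exists a 5-coloring of K_{3} with no monochromatic K_3; hence R_5(3) > 3.

E[X] = 1/25 ≈ 0.040000; E[X] < 1, so R_5(3) > 3.


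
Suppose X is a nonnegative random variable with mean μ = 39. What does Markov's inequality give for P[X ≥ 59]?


μ = E[X] = 39, a = 59.
Markov: P[X ≥ 59] ≤ μ/a = (39)/59 = 39/59.
Numerically: ≈ 0.6610.
(Since a = 59 > μ = 39.0000, the bound 39/59 is < 1 and informative.)

P[X ≥ 59] ≤ 39/59 ≈ 0.6610.
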